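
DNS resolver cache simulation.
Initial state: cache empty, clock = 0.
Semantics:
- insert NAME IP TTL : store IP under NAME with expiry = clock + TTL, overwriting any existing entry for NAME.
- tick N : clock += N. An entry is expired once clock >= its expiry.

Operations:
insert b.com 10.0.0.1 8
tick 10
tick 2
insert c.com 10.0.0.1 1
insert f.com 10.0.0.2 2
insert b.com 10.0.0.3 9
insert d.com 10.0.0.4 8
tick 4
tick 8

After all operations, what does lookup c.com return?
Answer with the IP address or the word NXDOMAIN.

Op 1: insert b.com -> 10.0.0.1 (expiry=0+8=8). clock=0
Op 2: tick 10 -> clock=10. purged={b.com}
Op 3: tick 2 -> clock=12.
Op 4: insert c.com -> 10.0.0.1 (expiry=12+1=13). clock=12
Op 5: insert f.com -> 10.0.0.2 (expiry=12+2=14). clock=12
Op 6: insert b.com -> 10.0.0.3 (expiry=12+9=21). clock=12
Op 7: insert d.com -> 10.0.0.4 (expiry=12+8=20). clock=12
Op 8: tick 4 -> clock=16. purged={c.com,f.com}
Op 9: tick 8 -> clock=24. purged={b.com,d.com}
lookup c.com: not in cache (expired or never inserted)

Answer: NXDOMAIN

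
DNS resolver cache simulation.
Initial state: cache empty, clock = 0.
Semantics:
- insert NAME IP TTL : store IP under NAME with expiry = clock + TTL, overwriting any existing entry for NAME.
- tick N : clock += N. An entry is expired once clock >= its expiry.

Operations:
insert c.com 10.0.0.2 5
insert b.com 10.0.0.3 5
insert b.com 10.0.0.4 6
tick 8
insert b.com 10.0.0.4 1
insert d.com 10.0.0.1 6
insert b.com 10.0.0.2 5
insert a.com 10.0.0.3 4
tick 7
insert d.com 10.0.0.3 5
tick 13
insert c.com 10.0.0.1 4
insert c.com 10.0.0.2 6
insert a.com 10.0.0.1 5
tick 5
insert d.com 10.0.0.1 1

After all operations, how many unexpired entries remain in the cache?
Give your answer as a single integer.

Op 1: insert c.com -> 10.0.0.2 (expiry=0+5=5). clock=0
Op 2: insert b.com -> 10.0.0.3 (expiry=0+5=5). clock=0
Op 3: insert b.com -> 10.0.0.4 (expiry=0+6=6). clock=0
Op 4: tick 8 -> clock=8. purged={b.com,c.com}
Op 5: insert b.com -> 10.0.0.4 (expiry=8+1=9). clock=8
Op 6: insert d.com -> 10.0.0.1 (expiry=8+6=14). clock=8
Op 7: insert b.com -> 10.0.0.2 (expiry=8+5=13). clock=8
Op 8: insert a.com -> 10.0.0.3 (expiry=8+4=12). clock=8
Op 9: tick 7 -> clock=15. purged={a.com,b.com,d.com}
Op 10: insert d.com -> 10.0.0.3 (expiry=15+5=20). clock=15
Op 11: tick 13 -> clock=28. purged={d.com}
Op 12: insert c.com -> 10.0.0.1 (expiry=28+4=32). clock=28
Op 13: insert c.com -> 10.0.0.2 (expiry=28+6=34). clock=28
Op 14: insert a.com -> 10.0.0.1 (expiry=28+5=33). clock=28
Op 15: tick 5 -> clock=33. purged={a.com}
Op 16: insert d.com -> 10.0.0.1 (expiry=33+1=34). clock=33
Final cache (unexpired): {c.com,d.com} -> size=2

Answer: 2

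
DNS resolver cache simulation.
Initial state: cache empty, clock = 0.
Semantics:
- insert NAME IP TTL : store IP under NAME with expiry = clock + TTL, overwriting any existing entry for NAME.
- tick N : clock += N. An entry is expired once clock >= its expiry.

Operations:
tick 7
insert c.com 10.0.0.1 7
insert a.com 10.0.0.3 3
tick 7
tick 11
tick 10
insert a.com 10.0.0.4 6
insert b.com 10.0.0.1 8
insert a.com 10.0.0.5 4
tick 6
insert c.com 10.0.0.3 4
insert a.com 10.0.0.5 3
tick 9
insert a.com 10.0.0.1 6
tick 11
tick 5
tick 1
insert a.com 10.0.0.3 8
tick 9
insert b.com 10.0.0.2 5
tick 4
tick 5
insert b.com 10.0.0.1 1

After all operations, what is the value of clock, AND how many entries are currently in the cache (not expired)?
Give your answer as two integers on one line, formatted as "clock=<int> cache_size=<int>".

Op 1: tick 7 -> clock=7.
Op 2: insert c.com -> 10.0.0.1 (expiry=7+7=14). clock=7
Op 3: insert a.com -> 10.0.0.3 (expiry=7+3=10). clock=7
Op 4: tick 7 -> clock=14. purged={a.com,c.com}
Op 5: tick 11 -> clock=25.
Op 6: tick 10 -> clock=35.
Op 7: insert a.com -> 10.0.0.4 (expiry=35+6=41). clock=35
Op 8: insert b.com -> 10.0.0.1 (expiry=35+8=43). clock=35
Op 9: insert a.com -> 10.0.0.5 (expiry=35+4=39). clock=35
Op 10: tick 6 -> clock=41. purged={a.com}
Op 11: insert c.com -> 10.0.0.3 (expiry=41+4=45). clock=41
Op 12: insert a.com -> 10.0.0.5 (expiry=41+3=44). clock=41
Op 13: tick 9 -> clock=50. purged={a.com,b.com,c.com}
Op 14: insert a.com -> 10.0.0.1 (expiry=50+6=56). clock=50
Op 15: tick 11 -> clock=61. purged={a.com}
Op 16: tick 5 -> clock=66.
Op 17: tick 1 -> clock=67.
Op 18: insert a.com -> 10.0.0.3 (expiry=67+8=75). clock=67
Op 19: tick 9 -> clock=76. purged={a.com}
Op 20: insert b.com -> 10.0.0.2 (expiry=76+5=81). clock=76
Op 21: tick 4 -> clock=80.
Op 22: tick 5 -> clock=85. purged={b.com}
Op 23: insert b.com -> 10.0.0.1 (expiry=85+1=86). clock=85
Final clock = 85
Final cache (unexpired): {b.com} -> size=1

Answer: clock=85 cache_size=1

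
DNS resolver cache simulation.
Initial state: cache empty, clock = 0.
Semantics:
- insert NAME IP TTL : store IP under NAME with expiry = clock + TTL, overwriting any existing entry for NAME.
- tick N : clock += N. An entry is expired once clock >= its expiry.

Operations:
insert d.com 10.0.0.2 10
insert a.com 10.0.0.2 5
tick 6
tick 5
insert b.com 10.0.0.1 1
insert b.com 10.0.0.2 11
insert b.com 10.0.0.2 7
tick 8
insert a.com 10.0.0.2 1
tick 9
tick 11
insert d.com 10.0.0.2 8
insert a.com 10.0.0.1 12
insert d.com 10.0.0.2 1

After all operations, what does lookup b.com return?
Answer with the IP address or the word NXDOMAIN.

Answer: NXDOMAIN

Derivation:
Op 1: insert d.com -> 10.0.0.2 (expiry=0+10=10). clock=0
Op 2: insert a.com -> 10.0.0.2 (expiry=0+5=5). clock=0
Op 3: tick 6 -> clock=6. purged={a.com}
Op 4: tick 5 -> clock=11. purged={d.com}
Op 5: insert b.com -> 10.0.0.1 (expiry=11+1=12). clock=11
Op 6: insert b.com -> 10.0.0.2 (expiry=11+11=22). clock=11
Op 7: insert b.com -> 10.0.0.2 (expiry=11+7=18). clock=11
Op 8: tick 8 -> clock=19. purged={b.com}
Op 9: insert a.com -> 10.0.0.2 (expiry=19+1=20). clock=19
Op 10: tick 9 -> clock=28. purged={a.com}
Op 11: tick 11 -> clock=39.
Op 12: insert d.com -> 10.0.0.2 (expiry=39+8=47). clock=39
Op 13: insert a.com -> 10.0.0.1 (expiry=39+12=51). clock=39
Op 14: insert d.com -> 10.0.0.2 (expiry=39+1=40). clock=39
lookup b.com: not in cache (expired or never inserted)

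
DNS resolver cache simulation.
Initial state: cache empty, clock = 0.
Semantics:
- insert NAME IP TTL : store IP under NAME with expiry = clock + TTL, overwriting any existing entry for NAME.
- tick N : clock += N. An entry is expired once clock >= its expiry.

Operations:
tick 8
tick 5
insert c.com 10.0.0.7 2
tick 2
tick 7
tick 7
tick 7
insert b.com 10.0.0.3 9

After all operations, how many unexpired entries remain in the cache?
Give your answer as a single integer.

Op 1: tick 8 -> clock=8.
Op 2: tick 5 -> clock=13.
Op 3: insert c.com -> 10.0.0.7 (expiry=13+2=15). clock=13
Op 4: tick 2 -> clock=15. purged={c.com}
Op 5: tick 7 -> clock=22.
Op 6: tick 7 -> clock=29.
Op 7: tick 7 -> clock=36.
Op 8: insert b.com -> 10.0.0.3 (expiry=36+9=45). clock=36
Final cache (unexpired): {b.com} -> size=1

Answer: 1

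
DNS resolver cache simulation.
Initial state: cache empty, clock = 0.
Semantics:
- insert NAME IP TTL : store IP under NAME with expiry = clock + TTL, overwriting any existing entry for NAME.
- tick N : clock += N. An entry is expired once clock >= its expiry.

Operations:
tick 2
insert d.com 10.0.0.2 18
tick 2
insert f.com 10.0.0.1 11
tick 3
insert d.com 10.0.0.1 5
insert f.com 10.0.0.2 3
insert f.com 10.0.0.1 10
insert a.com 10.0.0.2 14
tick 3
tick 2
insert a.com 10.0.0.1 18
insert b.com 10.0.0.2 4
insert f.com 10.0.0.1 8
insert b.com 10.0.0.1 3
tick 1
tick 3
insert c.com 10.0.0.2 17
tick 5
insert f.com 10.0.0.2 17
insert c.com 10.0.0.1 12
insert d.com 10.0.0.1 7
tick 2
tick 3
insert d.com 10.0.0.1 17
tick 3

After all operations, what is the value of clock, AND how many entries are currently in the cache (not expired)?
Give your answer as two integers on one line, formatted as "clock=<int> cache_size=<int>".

Op 1: tick 2 -> clock=2.
Op 2: insert d.com -> 10.0.0.2 (expiry=2+18=20). clock=2
Op 3: tick 2 -> clock=4.
Op 4: insert f.com -> 10.0.0.1 (expiry=4+11=15). clock=4
Op 5: tick 3 -> clock=7.
Op 6: insert d.com -> 10.0.0.1 (expiry=7+5=12). clock=7
Op 7: insert f.com -> 10.0.0.2 (expiry=7+3=10). clock=7
Op 8: insert f.com -> 10.0.0.1 (expiry=7+10=17). clock=7
Op 9: insert a.com -> 10.0.0.2 (expiry=7+14=21). clock=7
Op 10: tick 3 -> clock=10.
Op 11: tick 2 -> clock=12. purged={d.com}
Op 12: insert a.com -> 10.0.0.1 (expiry=12+18=30). clock=12
Op 13: insert b.com -> 10.0.0.2 (expiry=12+4=16). clock=12
Op 14: insert f.com -> 10.0.0.1 (expiry=12+8=20). clock=12
Op 15: insert b.com -> 10.0.0.1 (expiry=12+3=15). clock=12
Op 16: tick 1 -> clock=13.
Op 17: tick 3 -> clock=16. purged={b.com}
Op 18: insert c.com -> 10.0.0.2 (expiry=16+17=33). clock=16
Op 19: tick 5 -> clock=21. purged={f.com}
Op 20: insert f.com -> 10.0.0.2 (expiry=21+17=38). clock=21
Op 21: insert c.com -> 10.0.0.1 (expiry=21+12=33). clock=21
Op 22: insert d.com -> 10.0.0.1 (expiry=21+7=28). clock=21
Op 23: tick 2 -> clock=23.
Op 24: tick 3 -> clock=26.
Op 25: insert d.com -> 10.0.0.1 (expiry=26+17=43). clock=26
Op 26: tick 3 -> clock=29.
Final clock = 29
Final cache (unexpired): {a.com,c.com,d.com,f.com} -> size=4

Answer: clock=29 cache_size=4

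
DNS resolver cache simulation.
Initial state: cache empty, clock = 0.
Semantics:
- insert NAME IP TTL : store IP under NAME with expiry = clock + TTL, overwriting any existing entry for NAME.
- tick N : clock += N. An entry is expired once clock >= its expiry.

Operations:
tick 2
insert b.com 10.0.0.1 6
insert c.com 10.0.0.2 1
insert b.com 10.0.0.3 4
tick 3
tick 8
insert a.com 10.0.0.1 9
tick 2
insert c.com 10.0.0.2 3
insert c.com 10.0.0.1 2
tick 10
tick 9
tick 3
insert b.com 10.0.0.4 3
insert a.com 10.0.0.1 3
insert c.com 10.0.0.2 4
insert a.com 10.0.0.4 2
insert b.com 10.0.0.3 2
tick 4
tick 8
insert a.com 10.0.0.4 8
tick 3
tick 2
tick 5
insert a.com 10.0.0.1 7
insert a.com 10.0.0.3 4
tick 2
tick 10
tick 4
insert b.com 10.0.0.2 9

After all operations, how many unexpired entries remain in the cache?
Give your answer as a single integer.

Answer: 1

Derivation:
Op 1: tick 2 -> clock=2.
Op 2: insert b.com -> 10.0.0.1 (expiry=2+6=8). clock=2
Op 3: insert c.com -> 10.0.0.2 (expiry=2+1=3). clock=2
Op 4: insert b.com -> 10.0.0.3 (expiry=2+4=6). clock=2
Op 5: tick 3 -> clock=5. purged={c.com}
Op 6: tick 8 -> clock=13. purged={b.com}
Op 7: insert a.com -> 10.0.0.1 (expiry=13+9=22). clock=13
Op 8: tick 2 -> clock=15.
Op 9: insert c.com -> 10.0.0.2 (expiry=15+3=18). clock=15
Op 10: insert c.com -> 10.0.0.1 (expiry=15+2=17). clock=15
Op 11: tick 10 -> clock=25. purged={a.com,c.com}
Op 12: tick 9 -> clock=34.
Op 13: tick 3 -> clock=37.
Op 14: insert b.com -> 10.0.0.4 (expiry=37+3=40). clock=37
Op 15: insert a.com -> 10.0.0.1 (expiry=37+3=40). clock=37
Op 16: insert c.com -> 10.0.0.2 (expiry=37+4=41). clock=37
Op 17: insert a.com -> 10.0.0.4 (expiry=37+2=39). clock=37
Op 18: insert b.com -> 10.0.0.3 (expiry=37+2=39). clock=37
Op 19: tick 4 -> clock=41. purged={a.com,b.com,c.com}
Op 20: tick 8 -> clock=49.
Op 21: insert a.com -> 10.0.0.4 (expiry=49+8=57). clock=49
Op 22: tick 3 -> clock=52.
Op 23: tick 2 -> clock=54.
Op 24: tick 5 -> clock=59. purged={a.com}
Op 25: insert a.com -> 10.0.0.1 (expiry=59+7=66). clock=59
Op 26: insert a.com -> 10.0.0.3 (expiry=59+4=63). clock=59
Op 27: tick 2 -> clock=61.
Op 28: tick 10 -> clock=71. purged={a.com}
Op 29: tick 4 -> clock=75.
Op 30: insert b.com -> 10.0.0.2 (expiry=75+9=84). clock=75
Final cache (unexpired): {b.com} -> size=1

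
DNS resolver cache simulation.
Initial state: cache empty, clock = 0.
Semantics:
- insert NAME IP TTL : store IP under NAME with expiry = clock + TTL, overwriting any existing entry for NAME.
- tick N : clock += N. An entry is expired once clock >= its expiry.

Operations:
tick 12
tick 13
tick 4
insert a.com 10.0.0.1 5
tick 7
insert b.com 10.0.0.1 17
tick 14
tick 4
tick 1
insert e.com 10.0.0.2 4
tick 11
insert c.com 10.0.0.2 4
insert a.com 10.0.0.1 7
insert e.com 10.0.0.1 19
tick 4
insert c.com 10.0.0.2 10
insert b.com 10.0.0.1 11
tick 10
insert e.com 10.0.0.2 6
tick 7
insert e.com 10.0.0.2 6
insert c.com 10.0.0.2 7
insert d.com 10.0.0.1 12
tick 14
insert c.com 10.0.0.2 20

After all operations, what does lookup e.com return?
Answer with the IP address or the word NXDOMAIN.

Answer: NXDOMAIN

Derivation:
Op 1: tick 12 -> clock=12.
Op 2: tick 13 -> clock=25.
Op 3: tick 4 -> clock=29.
Op 4: insert a.com -> 10.0.0.1 (expiry=29+5=34). clock=29
Op 5: tick 7 -> clock=36. purged={a.com}
Op 6: insert b.com -> 10.0.0.1 (expiry=36+17=53). clock=36
Op 7: tick 14 -> clock=50.
Op 8: tick 4 -> clock=54. purged={b.com}
Op 9: tick 1 -> clock=55.
Op 10: insert e.com -> 10.0.0.2 (expiry=55+4=59). clock=55
Op 11: tick 11 -> clock=66. purged={e.com}
Op 12: insert c.com -> 10.0.0.2 (expiry=66+4=70). clock=66
Op 13: insert a.com -> 10.0.0.1 (expiry=66+7=73). clock=66
Op 14: insert e.com -> 10.0.0.1 (expiry=66+19=85). clock=66
Op 15: tick 4 -> clock=70. purged={c.com}
Op 16: insert c.com -> 10.0.0.2 (expiry=70+10=80). clock=70
Op 17: insert b.com -> 10.0.0.1 (expiry=70+11=81). clock=70
Op 18: tick 10 -> clock=80. purged={a.com,c.com}
Op 19: insert e.com -> 10.0.0.2 (expiry=80+6=86). clock=80
Op 20: tick 7 -> clock=87. purged={b.com,e.com}
Op 21: insert e.com -> 10.0.0.2 (expiry=87+6=93). clock=87
Op 22: insert c.com -> 10.0.0.2 (expiry=87+7=94). clock=87
Op 23: insert d.com -> 10.0.0.1 (expiry=87+12=99). clock=87
Op 24: tick 14 -> clock=101. purged={c.com,d.com,e.com}
Op 25: insert c.com -> 10.0.0.2 (expiry=101+20=121). clock=101
lookup e.com: not in cache (expired or never inserted)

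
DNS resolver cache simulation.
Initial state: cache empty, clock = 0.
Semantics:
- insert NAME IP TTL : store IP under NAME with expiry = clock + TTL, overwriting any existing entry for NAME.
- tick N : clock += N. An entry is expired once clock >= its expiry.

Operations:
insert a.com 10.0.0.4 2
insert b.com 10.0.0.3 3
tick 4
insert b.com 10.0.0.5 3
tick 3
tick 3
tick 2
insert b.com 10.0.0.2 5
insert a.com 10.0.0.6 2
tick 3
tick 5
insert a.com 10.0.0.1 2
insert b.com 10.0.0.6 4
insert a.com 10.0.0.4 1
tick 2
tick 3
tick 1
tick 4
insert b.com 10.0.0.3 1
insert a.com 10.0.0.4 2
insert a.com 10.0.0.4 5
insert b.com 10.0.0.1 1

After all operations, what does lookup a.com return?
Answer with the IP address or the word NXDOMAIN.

Answer: 10.0.0.4

Derivation:
Op 1: insert a.com -> 10.0.0.4 (expiry=0+2=2). clock=0
Op 2: insert b.com -> 10.0.0.3 (expiry=0+3=3). clock=0
Op 3: tick 4 -> clock=4. purged={a.com,b.com}
Op 4: insert b.com -> 10.0.0.5 (expiry=4+3=7). clock=4
Op 5: tick 3 -> clock=7. purged={b.com}
Op 6: tick 3 -> clock=10.
Op 7: tick 2 -> clock=12.
Op 8: insert b.com -> 10.0.0.2 (expiry=12+5=17). clock=12
Op 9: insert a.com -> 10.0.0.6 (expiry=12+2=14). clock=12
Op 10: tick 3 -> clock=15. purged={a.com}
Op 11: tick 5 -> clock=20. purged={b.com}
Op 12: insert a.com -> 10.0.0.1 (expiry=20+2=22). clock=20
Op 13: insert b.com -> 10.0.0.6 (expiry=20+4=24). clock=20
Op 14: insert a.com -> 10.0.0.4 (expiry=20+1=21). clock=20
Op 15: tick 2 -> clock=22. purged={a.com}
Op 16: tick 3 -> clock=25. purged={b.com}
Op 17: tick 1 -> clock=26.
Op 18: tick 4 -> clock=30.
Op 19: insert b.com -> 10.0.0.3 (expiry=30+1=31). clock=30
Op 20: insert a.com -> 10.0.0.4 (expiry=30+2=32). clock=30
Op 21: insert a.com -> 10.0.0.4 (expiry=30+5=35). clock=30
Op 22: insert b.com -> 10.0.0.1 (expiry=30+1=31). clock=30
lookup a.com: present, ip=10.0.0.4 expiry=35 > clock=30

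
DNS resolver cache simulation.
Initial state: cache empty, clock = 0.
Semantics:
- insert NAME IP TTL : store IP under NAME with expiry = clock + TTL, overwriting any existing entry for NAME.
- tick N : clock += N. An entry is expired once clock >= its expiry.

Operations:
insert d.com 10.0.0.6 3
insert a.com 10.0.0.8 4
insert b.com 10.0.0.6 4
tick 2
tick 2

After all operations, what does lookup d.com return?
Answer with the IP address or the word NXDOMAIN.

Answer: NXDOMAIN

Derivation:
Op 1: insert d.com -> 10.0.0.6 (expiry=0+3=3). clock=0
Op 2: insert a.com -> 10.0.0.8 (expiry=0+4=4). clock=0
Op 3: insert b.com -> 10.0.0.6 (expiry=0+4=4). clock=0
Op 4: tick 2 -> clock=2.
Op 5: tick 2 -> clock=4. purged={a.com,b.com,d.com}
lookup d.com: not in cache (expired or never inserted)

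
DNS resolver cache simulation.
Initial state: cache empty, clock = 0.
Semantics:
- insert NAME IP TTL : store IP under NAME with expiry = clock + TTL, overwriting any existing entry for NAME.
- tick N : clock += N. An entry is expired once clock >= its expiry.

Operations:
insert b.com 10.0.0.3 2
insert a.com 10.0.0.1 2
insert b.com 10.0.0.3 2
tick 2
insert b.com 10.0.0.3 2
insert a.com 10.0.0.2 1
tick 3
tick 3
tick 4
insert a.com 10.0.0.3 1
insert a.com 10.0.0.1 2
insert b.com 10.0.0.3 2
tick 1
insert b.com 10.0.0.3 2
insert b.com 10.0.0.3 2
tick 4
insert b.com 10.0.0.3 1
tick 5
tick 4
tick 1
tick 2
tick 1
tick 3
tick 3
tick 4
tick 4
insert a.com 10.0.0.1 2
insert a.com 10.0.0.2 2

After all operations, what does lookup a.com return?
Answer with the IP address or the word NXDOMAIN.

Op 1: insert b.com -> 10.0.0.3 (expiry=0+2=2). clock=0
Op 2: insert a.com -> 10.0.0.1 (expiry=0+2=2). clock=0
Op 3: insert b.com -> 10.0.0.3 (expiry=0+2=2). clock=0
Op 4: tick 2 -> clock=2. purged={a.com,b.com}
Op 5: insert b.com -> 10.0.0.3 (expiry=2+2=4). clock=2
Op 6: insert a.com -> 10.0.0.2 (expiry=2+1=3). clock=2
Op 7: tick 3 -> clock=5. purged={a.com,b.com}
Op 8: tick 3 -> clock=8.
Op 9: tick 4 -> clock=12.
Op 10: insert a.com -> 10.0.0.3 (expiry=12+1=13). clock=12
Op 11: insert a.com -> 10.0.0.1 (expiry=12+2=14). clock=12
Op 12: insert b.com -> 10.0.0.3 (expiry=12+2=14). clock=12
Op 13: tick 1 -> clock=13.
Op 14: insert b.com -> 10.0.0.3 (expiry=13+2=15). clock=13
Op 15: insert b.com -> 10.0.0.3 (expiry=13+2=15). clock=13
Op 16: tick 4 -> clock=17. purged={a.com,b.com}
Op 17: insert b.com -> 10.0.0.3 (expiry=17+1=18). clock=17
Op 18: tick 5 -> clock=22. purged={b.com}
Op 19: tick 4 -> clock=26.
Op 20: tick 1 -> clock=27.
Op 21: tick 2 -> clock=29.
Op 22: tick 1 -> clock=30.
Op 23: tick 3 -> clock=33.
Op 24: tick 3 -> clock=36.
Op 25: tick 4 -> clock=40.
Op 26: tick 4 -> clock=44.
Op 27: insert a.com -> 10.0.0.1 (expiry=44+2=46). clock=44
Op 28: insert a.com -> 10.0.0.2 (expiry=44+2=46). clock=44
lookup a.com: present, ip=10.0.0.2 expiry=46 > clock=44

Answer: 10.0.0.2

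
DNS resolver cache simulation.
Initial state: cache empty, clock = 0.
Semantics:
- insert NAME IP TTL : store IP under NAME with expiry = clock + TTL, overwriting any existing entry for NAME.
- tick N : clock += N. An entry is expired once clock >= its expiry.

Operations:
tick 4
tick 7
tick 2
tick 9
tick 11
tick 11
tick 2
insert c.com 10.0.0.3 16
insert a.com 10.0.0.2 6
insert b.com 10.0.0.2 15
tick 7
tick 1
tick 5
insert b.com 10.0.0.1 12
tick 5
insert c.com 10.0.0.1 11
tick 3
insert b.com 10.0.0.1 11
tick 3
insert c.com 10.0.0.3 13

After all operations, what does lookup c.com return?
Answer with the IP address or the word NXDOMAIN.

Op 1: tick 4 -> clock=4.
Op 2: tick 7 -> clock=11.
Op 3: tick 2 -> clock=13.
Op 4: tick 9 -> clock=22.
Op 5: tick 11 -> clock=33.
Op 6: tick 11 -> clock=44.
Op 7: tick 2 -> clock=46.
Op 8: insert c.com -> 10.0.0.3 (expiry=46+16=62). clock=46
Op 9: insert a.com -> 10.0.0.2 (expiry=46+6=52). clock=46
Op 10: insert b.com -> 10.0.0.2 (expiry=46+15=61). clock=46
Op 11: tick 7 -> clock=53. purged={a.com}
Op 12: tick 1 -> clock=54.
Op 13: tick 5 -> clock=59.
Op 14: insert b.com -> 10.0.0.1 (expiry=59+12=71). clock=59
Op 15: tick 5 -> clock=64. purged={c.com}
Op 16: insert c.com -> 10.0.0.1 (expiry=64+11=75). clock=64
Op 17: tick 3 -> clock=67.
Op 18: insert b.com -> 10.0.0.1 (expiry=67+11=78). clock=67
Op 19: tick 3 -> clock=70.
Op 20: insert c.com -> 10.0.0.3 (expiry=70+13=83). clock=70
lookup c.com: present, ip=10.0.0.3 expiry=83 > clock=70

Answer: 10.0.0.3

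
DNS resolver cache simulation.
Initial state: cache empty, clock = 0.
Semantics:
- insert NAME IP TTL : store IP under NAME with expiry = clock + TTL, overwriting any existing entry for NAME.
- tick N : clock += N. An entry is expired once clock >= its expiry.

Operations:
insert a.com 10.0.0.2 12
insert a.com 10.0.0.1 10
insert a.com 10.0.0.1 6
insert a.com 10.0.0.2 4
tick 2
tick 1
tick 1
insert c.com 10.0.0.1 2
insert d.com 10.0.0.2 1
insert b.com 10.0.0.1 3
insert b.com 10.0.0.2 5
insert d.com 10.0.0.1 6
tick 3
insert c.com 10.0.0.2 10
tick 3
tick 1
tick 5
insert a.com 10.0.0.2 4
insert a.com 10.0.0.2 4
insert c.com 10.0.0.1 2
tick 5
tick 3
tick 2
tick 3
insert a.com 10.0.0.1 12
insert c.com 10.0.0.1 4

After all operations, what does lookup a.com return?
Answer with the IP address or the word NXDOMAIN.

Op 1: insert a.com -> 10.0.0.2 (expiry=0+12=12). clock=0
Op 2: insert a.com -> 10.0.0.1 (expiry=0+10=10). clock=0
Op 3: insert a.com -> 10.0.0.1 (expiry=0+6=6). clock=0
Op 4: insert a.com -> 10.0.0.2 (expiry=0+4=4). clock=0
Op 5: tick 2 -> clock=2.
Op 6: tick 1 -> clock=3.
Op 7: tick 1 -> clock=4. purged={a.com}
Op 8: insert c.com -> 10.0.0.1 (expiry=4+2=6). clock=4
Op 9: insert d.com -> 10.0.0.2 (expiry=4+1=5). clock=4
Op 10: insert b.com -> 10.0.0.1 (expiry=4+3=7). clock=4
Op 11: insert b.com -> 10.0.0.2 (expiry=4+5=9). clock=4
Op 12: insert d.com -> 10.0.0.1 (expiry=4+6=10). clock=4
Op 13: tick 3 -> clock=7. purged={c.com}
Op 14: insert c.com -> 10.0.0.2 (expiry=7+10=17). clock=7
Op 15: tick 3 -> clock=10. purged={b.com,d.com}
Op 16: tick 1 -> clock=11.
Op 17: tick 5 -> clock=16.
Op 18: insert a.com -> 10.0.0.2 (expiry=16+4=20). clock=16
Op 19: insert a.com -> 10.0.0.2 (expiry=16+4=20). clock=16
Op 20: insert c.com -> 10.0.0.1 (expiry=16+2=18). clock=16
Op 21: tick 5 -> clock=21. purged={a.com,c.com}
Op 22: tick 3 -> clock=24.
Op 23: tick 2 -> clock=26.
Op 24: tick 3 -> clock=29.
Op 25: insert a.com -> 10.0.0.1 (expiry=29+12=41). clock=29
Op 26: insert c.com -> 10.0.0.1 (expiry=29+4=33). clock=29
lookup a.com: present, ip=10.0.0.1 expiry=41 > clock=29

Answer: 10.0.0.1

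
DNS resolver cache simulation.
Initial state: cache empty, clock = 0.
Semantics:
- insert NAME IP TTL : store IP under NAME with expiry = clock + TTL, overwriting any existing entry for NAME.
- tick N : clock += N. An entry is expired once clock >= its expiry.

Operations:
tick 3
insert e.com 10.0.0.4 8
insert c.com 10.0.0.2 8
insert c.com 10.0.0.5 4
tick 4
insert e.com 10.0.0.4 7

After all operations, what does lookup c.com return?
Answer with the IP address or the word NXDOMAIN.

Op 1: tick 3 -> clock=3.
Op 2: insert e.com -> 10.0.0.4 (expiry=3+8=11). clock=3
Op 3: insert c.com -> 10.0.0.2 (expiry=3+8=11). clock=3
Op 4: insert c.com -> 10.0.0.5 (expiry=3+4=7). clock=3
Op 5: tick 4 -> clock=7. purged={c.com}
Op 6: insert e.com -> 10.0.0.4 (expiry=7+7=14). clock=7
lookup c.com: not in cache (expired or never inserted)

Answer: NXDOMAIN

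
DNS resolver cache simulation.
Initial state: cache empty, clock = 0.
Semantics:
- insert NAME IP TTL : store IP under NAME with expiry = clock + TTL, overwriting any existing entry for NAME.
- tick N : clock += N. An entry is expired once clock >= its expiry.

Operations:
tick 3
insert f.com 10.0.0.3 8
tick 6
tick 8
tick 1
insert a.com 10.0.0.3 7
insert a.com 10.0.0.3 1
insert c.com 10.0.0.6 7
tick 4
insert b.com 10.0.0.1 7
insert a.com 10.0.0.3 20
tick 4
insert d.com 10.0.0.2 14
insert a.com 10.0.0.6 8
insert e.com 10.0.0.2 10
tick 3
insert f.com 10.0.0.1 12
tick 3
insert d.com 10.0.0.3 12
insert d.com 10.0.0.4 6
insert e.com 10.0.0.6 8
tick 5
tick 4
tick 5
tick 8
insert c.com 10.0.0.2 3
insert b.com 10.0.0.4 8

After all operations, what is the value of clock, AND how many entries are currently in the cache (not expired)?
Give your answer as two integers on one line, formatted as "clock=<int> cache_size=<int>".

Answer: clock=54 cache_size=2

Derivation:
Op 1: tick 3 -> clock=3.
Op 2: insert f.com -> 10.0.0.3 (expiry=3+8=11). clock=3
Op 3: tick 6 -> clock=9.
Op 4: tick 8 -> clock=17. purged={f.com}
Op 5: tick 1 -> clock=18.
Op 6: insert a.com -> 10.0.0.3 (expiry=18+7=25). clock=18
Op 7: insert a.com -> 10.0.0.3 (expiry=18+1=19). clock=18
Op 8: insert c.com -> 10.0.0.6 (expiry=18+7=25). clock=18
Op 9: tick 4 -> clock=22. purged={a.com}
Op 10: insert b.com -> 10.0.0.1 (expiry=22+7=29). clock=22
Op 11: insert a.com -> 10.0.0.3 (expiry=22+20=42). clock=22
Op 12: tick 4 -> clock=26. purged={c.com}
Op 13: insert d.com -> 10.0.0.2 (expiry=26+14=40). clock=26
Op 14: insert a.com -> 10.0.0.6 (expiry=26+8=34). clock=26
Op 15: insert e.com -> 10.0.0.2 (expiry=26+10=36). clock=26
Op 16: tick 3 -> clock=29. purged={b.com}
Op 17: insert f.com -> 10.0.0.1 (expiry=29+12=41). clock=29
Op 18: tick 3 -> clock=32.
Op 19: insert d.com -> 10.0.0.3 (expiry=32+12=44). clock=32
Op 20: insert d.com -> 10.0.0.4 (expiry=32+6=38). clock=32
Op 21: insert e.com -> 10.0.0.6 (expiry=32+8=40). clock=32
Op 22: tick 5 -> clock=37. purged={a.com}
Op 23: tick 4 -> clock=41. purged={d.com,e.com,f.com}
Op 24: tick 5 -> clock=46.
Op 25: tick 8 -> clock=54.
Op 26: insert c.com -> 10.0.0.2 (expiry=54+3=57). clock=54
Op 27: insert b.com -> 10.0.0.4 (expiry=54+8=62). clock=54
Final clock = 54
Final cache (unexpired): {b.com,c.com} -> size=2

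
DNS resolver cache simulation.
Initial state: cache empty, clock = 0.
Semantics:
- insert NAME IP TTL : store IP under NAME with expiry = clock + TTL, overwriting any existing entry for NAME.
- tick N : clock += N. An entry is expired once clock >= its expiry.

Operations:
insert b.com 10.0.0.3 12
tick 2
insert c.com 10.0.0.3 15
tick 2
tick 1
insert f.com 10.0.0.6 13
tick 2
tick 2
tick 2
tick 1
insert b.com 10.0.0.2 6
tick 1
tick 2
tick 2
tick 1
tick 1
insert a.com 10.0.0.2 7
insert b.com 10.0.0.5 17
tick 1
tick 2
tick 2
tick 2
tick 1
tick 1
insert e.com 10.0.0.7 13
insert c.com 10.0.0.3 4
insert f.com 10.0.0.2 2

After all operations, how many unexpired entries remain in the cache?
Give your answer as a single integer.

Answer: 4

Derivation:
Op 1: insert b.com -> 10.0.0.3 (expiry=0+12=12). clock=0
Op 2: tick 2 -> clock=2.
Op 3: insert c.com -> 10.0.0.3 (expiry=2+15=17). clock=2
Op 4: tick 2 -> clock=4.
Op 5: tick 1 -> clock=5.
Op 6: insert f.com -> 10.0.0.6 (expiry=5+13=18). clock=5
Op 7: tick 2 -> clock=7.
Op 8: tick 2 -> clock=9.
Op 9: tick 2 -> clock=11.
Op 10: tick 1 -> clock=12. purged={b.com}
Op 11: insert b.com -> 10.0.0.2 (expiry=12+6=18). clock=12
Op 12: tick 1 -> clock=13.
Op 13: tick 2 -> clock=15.
Op 14: tick 2 -> clock=17. purged={c.com}
Op 15: tick 1 -> clock=18. purged={b.com,f.com}
Op 16: tick 1 -> clock=19.
Op 17: insert a.com -> 10.0.0.2 (expiry=19+7=26). clock=19
Op 18: insert b.com -> 10.0.0.5 (expiry=19+17=36). clock=19
Op 19: tick 1 -> clock=20.
Op 20: tick 2 -> clock=22.
Op 21: tick 2 -> clock=24.
Op 22: tick 2 -> clock=26. purged={a.com}
Op 23: tick 1 -> clock=27.
Op 24: tick 1 -> clock=28.
Op 25: insert e.com -> 10.0.0.7 (expiry=28+13=41). clock=28
Op 26: insert c.com -> 10.0.0.3 (expiry=28+4=32). clock=28
Op 27: insert f.com -> 10.0.0.2 (expiry=28+2=30). clock=28
Final cache (unexpired): {b.com,c.com,e.com,f.com} -> size=4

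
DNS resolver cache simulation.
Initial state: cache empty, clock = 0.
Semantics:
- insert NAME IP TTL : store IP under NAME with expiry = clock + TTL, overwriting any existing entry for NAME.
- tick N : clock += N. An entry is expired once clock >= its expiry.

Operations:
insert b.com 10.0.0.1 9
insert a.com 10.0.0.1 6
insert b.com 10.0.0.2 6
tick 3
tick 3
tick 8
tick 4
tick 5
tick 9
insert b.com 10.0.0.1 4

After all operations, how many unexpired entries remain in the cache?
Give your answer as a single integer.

Op 1: insert b.com -> 10.0.0.1 (expiry=0+9=9). clock=0
Op 2: insert a.com -> 10.0.0.1 (expiry=0+6=6). clock=0
Op 3: insert b.com -> 10.0.0.2 (expiry=0+6=6). clock=0
Op 4: tick 3 -> clock=3.
Op 5: tick 3 -> clock=6. purged={a.com,b.com}
Op 6: tick 8 -> clock=14.
Op 7: tick 4 -> clock=18.
Op 8: tick 5 -> clock=23.
Op 9: tick 9 -> clock=32.
Op 10: insert b.com -> 10.0.0.1 (expiry=32+4=36). clock=32
Final cache (unexpired): {b.com} -> size=1

Answer: 1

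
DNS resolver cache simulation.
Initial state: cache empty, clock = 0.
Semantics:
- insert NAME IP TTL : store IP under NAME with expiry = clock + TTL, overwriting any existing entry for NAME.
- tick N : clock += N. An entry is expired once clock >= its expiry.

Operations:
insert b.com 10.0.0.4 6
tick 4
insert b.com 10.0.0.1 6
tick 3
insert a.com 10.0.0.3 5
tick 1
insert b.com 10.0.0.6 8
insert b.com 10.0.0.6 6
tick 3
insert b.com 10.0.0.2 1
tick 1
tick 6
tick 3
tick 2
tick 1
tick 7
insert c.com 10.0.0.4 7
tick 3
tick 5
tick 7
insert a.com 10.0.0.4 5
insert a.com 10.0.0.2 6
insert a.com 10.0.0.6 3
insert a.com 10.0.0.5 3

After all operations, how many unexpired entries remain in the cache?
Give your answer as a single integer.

Answer: 1

Derivation:
Op 1: insert b.com -> 10.0.0.4 (expiry=0+6=6). clock=0
Op 2: tick 4 -> clock=4.
Op 3: insert b.com -> 10.0.0.1 (expiry=4+6=10). clock=4
Op 4: tick 3 -> clock=7.
Op 5: insert a.com -> 10.0.0.3 (expiry=7+5=12). clock=7
Op 6: tick 1 -> clock=8.
Op 7: insert b.com -> 10.0.0.6 (expiry=8+8=16). clock=8
Op 8: insert b.com -> 10.0.0.6 (expiry=8+6=14). clock=8
Op 9: tick 3 -> clock=11.
Op 10: insert b.com -> 10.0.0.2 (expiry=11+1=12). clock=11
Op 11: tick 1 -> clock=12. purged={a.com,b.com}
Op 12: tick 6 -> clock=18.
Op 13: tick 3 -> clock=21.
Op 14: tick 2 -> clock=23.
Op 15: tick 1 -> clock=24.
Op 16: tick 7 -> clock=31.
Op 17: insert c.com -> 10.0.0.4 (expiry=31+7=38). clock=31
Op 18: tick 3 -> clock=34.
Op 19: tick 5 -> clock=39. purged={c.com}
Op 20: tick 7 -> clock=46.
Op 21: insert a.com -> 10.0.0.4 (expiry=46+5=51). clock=46
Op 22: insert a.com -> 10.0.0.2 (expiry=46+6=52). clock=46
Op 23: insert a.com -> 10.0.0.6 (expiry=46+3=49). clock=46
Op 24: insert a.com -> 10.0.0.5 (expiry=46+3=49). clock=46
Final cache (unexpired): {a.com} -> size=1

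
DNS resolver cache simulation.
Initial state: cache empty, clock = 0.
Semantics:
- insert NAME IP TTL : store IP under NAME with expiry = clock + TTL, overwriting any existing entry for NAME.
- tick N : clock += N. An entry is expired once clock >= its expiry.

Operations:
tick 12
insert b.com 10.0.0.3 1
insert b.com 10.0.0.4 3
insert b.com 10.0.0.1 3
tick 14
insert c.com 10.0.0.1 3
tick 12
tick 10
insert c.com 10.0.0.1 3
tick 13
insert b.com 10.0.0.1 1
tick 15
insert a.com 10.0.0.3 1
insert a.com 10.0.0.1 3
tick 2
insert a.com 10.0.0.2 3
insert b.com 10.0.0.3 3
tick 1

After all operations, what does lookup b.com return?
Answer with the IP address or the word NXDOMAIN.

Op 1: tick 12 -> clock=12.
Op 2: insert b.com -> 10.0.0.3 (expiry=12+1=13). clock=12
Op 3: insert b.com -> 10.0.0.4 (expiry=12+3=15). clock=12
Op 4: insert b.com -> 10.0.0.1 (expiry=12+3=15). clock=12
Op 5: tick 14 -> clock=26. purged={b.com}
Op 6: insert c.com -> 10.0.0.1 (expiry=26+3=29). clock=26
Op 7: tick 12 -> clock=38. purged={c.com}
Op 8: tick 10 -> clock=48.
Op 9: insert c.com -> 10.0.0.1 (expiry=48+3=51). clock=48
Op 10: tick 13 -> clock=61. purged={c.com}
Op 11: insert b.com -> 10.0.0.1 (expiry=61+1=62). clock=61
Op 12: tick 15 -> clock=76. purged={b.com}
Op 13: insert a.com -> 10.0.0.3 (expiry=76+1=77). clock=76
Op 14: insert a.com -> 10.0.0.1 (expiry=76+3=79). clock=76
Op 15: tick 2 -> clock=78.
Op 16: insert a.com -> 10.0.0.2 (expiry=78+3=81). clock=78
Op 17: insert b.com -> 10.0.0.3 (expiry=78+3=81). clock=78
Op 18: tick 1 -> clock=79.
lookup b.com: present, ip=10.0.0.3 expiry=81 > clock=79

Answer: 10.0.0.3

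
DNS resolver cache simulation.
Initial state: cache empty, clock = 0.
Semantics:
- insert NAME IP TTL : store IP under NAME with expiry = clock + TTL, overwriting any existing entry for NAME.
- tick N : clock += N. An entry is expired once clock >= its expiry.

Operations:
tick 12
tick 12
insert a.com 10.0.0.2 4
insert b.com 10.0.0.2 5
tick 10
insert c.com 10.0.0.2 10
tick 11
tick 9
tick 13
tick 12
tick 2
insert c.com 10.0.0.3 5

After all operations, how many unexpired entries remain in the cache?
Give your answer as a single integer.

Answer: 1

Derivation:
Op 1: tick 12 -> clock=12.
Op 2: tick 12 -> clock=24.
Op 3: insert a.com -> 10.0.0.2 (expiry=24+4=28). clock=24
Op 4: insert b.com -> 10.0.0.2 (expiry=24+5=29). clock=24
Op 5: tick 10 -> clock=34. purged={a.com,b.com}
Op 6: insert c.com -> 10.0.0.2 (expiry=34+10=44). clock=34
Op 7: tick 11 -> clock=45. purged={c.com}
Op 8: tick 9 -> clock=54.
Op 9: tick 13 -> clock=67.
Op 10: tick 12 -> clock=79.
Op 11: tick 2 -> clock=81.
Op 12: insert c.com -> 10.0.0.3 (expiry=81+5=86). clock=81
Final cache (unexpired): {c.com} -> size=1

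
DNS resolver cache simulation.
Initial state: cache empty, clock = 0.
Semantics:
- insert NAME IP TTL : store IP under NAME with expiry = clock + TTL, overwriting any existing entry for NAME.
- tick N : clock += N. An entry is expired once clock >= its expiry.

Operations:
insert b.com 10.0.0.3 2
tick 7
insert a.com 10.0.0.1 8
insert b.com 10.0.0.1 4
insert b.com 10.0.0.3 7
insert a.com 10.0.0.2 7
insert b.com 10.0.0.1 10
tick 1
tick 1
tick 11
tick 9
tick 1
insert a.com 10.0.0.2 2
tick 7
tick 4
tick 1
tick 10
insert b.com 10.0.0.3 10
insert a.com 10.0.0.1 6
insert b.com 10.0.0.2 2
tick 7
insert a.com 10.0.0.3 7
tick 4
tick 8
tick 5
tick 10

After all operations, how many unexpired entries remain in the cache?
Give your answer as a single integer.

Op 1: insert b.com -> 10.0.0.3 (expiry=0+2=2). clock=0
Op 2: tick 7 -> clock=7. purged={b.com}
Op 3: insert a.com -> 10.0.0.1 (expiry=7+8=15). clock=7
Op 4: insert b.com -> 10.0.0.1 (expiry=7+4=11). clock=7
Op 5: insert b.com -> 10.0.0.3 (expiry=7+7=14). clock=7
Op 6: insert a.com -> 10.0.0.2 (expiry=7+7=14). clock=7
Op 7: insert b.com -> 10.0.0.1 (expiry=7+10=17). clock=7
Op 8: tick 1 -> clock=8.
Op 9: tick 1 -> clock=9.
Op 10: tick 11 -> clock=20. purged={a.com,b.com}
Op 11: tick 9 -> clock=29.
Op 12: tick 1 -> clock=30.
Op 13: insert a.com -> 10.0.0.2 (expiry=30+2=32). clock=30
Op 14: tick 7 -> clock=37. purged={a.com}
Op 15: tick 4 -> clock=41.
Op 16: tick 1 -> clock=42.
Op 17: tick 10 -> clock=52.
Op 18: insert b.com -> 10.0.0.3 (expiry=52+10=62). clock=52
Op 19: insert a.com -> 10.0.0.1 (expiry=52+6=58). clock=52
Op 20: insert b.com -> 10.0.0.2 (expiry=52+2=54). clock=52
Op 21: tick 7 -> clock=59. purged={a.com,b.com}
Op 22: insert a.com -> 10.0.0.3 (expiry=59+7=66). clock=59
Op 23: tick 4 -> clock=63.
Op 24: tick 8 -> clock=71. purged={a.com}
Op 25: tick 5 -> clock=76.
Op 26: tick 10 -> clock=86.
Final cache (unexpired): {} -> size=0

Answer: 0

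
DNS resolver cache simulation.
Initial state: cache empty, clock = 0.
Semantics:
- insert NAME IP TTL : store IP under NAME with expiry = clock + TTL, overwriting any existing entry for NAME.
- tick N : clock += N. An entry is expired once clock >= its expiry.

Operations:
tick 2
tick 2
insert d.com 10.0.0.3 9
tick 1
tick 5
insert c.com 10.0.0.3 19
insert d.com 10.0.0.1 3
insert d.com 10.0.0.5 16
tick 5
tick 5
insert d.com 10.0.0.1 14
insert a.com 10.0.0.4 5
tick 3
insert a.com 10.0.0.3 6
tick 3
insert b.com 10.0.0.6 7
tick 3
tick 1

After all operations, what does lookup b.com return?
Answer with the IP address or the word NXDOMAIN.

Answer: 10.0.0.6

Derivation:
Op 1: tick 2 -> clock=2.
Op 2: tick 2 -> clock=4.
Op 3: insert d.com -> 10.0.0.3 (expiry=4+9=13). clock=4
Op 4: tick 1 -> clock=5.
Op 5: tick 5 -> clock=10.
Op 6: insert c.com -> 10.0.0.3 (expiry=10+19=29). clock=10
Op 7: insert d.com -> 10.0.0.1 (expiry=10+3=13). clock=10
Op 8: insert d.com -> 10.0.0.5 (expiry=10+16=26). clock=10
Op 9: tick 5 -> clock=15.
Op 10: tick 5 -> clock=20.
Op 11: insert d.com -> 10.0.0.1 (expiry=20+14=34). clock=20
Op 12: insert a.com -> 10.0.0.4 (expiry=20+5=25). clock=20
Op 13: tick 3 -> clock=23.
Op 14: insert a.com -> 10.0.0.3 (expiry=23+6=29). clock=23
Op 15: tick 3 -> clock=26.
Op 16: insert b.com -> 10.0.0.6 (expiry=26+7=33). clock=26
Op 17: tick 3 -> clock=29. purged={a.com,c.com}
Op 18: tick 1 -> clock=30.
lookup b.com: present, ip=10.0.0.6 expiry=33 > clock=30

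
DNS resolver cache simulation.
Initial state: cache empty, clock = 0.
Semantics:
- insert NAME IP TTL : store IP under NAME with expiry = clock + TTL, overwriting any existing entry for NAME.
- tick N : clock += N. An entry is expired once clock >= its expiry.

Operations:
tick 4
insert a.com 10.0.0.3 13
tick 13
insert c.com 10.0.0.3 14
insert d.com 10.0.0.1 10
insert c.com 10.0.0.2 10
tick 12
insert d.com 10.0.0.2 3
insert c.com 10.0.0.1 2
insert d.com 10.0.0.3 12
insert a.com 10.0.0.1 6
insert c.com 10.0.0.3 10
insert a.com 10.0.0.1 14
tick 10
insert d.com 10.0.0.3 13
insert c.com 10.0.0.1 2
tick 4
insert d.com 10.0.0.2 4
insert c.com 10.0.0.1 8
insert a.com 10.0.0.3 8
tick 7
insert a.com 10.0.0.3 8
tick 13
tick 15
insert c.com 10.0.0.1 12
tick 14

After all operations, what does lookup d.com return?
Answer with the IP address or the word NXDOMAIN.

Answer: NXDOMAIN

Derivation:
Op 1: tick 4 -> clock=4.
Op 2: insert a.com -> 10.0.0.3 (expiry=4+13=17). clock=4
Op 3: tick 13 -> clock=17. purged={a.com}
Op 4: insert c.com -> 10.0.0.3 (expiry=17+14=31). clock=17
Op 5: insert d.com -> 10.0.0.1 (expiry=17+10=27). clock=17
Op 6: insert c.com -> 10.0.0.2 (expiry=17+10=27). clock=17
Op 7: tick 12 -> clock=29. purged={c.com,d.com}
Op 8: insert d.com -> 10.0.0.2 (expiry=29+3=32). clock=29
Op 9: insert c.com -> 10.0.0.1 (expiry=29+2=31). clock=29
Op 10: insert d.com -> 10.0.0.3 (expiry=29+12=41). clock=29
Op 11: insert a.com -> 10.0.0.1 (expiry=29+6=35). clock=29
Op 12: insert c.com -> 10.0.0.3 (expiry=29+10=39). clock=29
Op 13: insert a.com -> 10.0.0.1 (expiry=29+14=43). clock=29
Op 14: tick 10 -> clock=39. purged={c.com}
Op 15: insert d.com -> 10.0.0.3 (expiry=39+13=52). clock=39
Op 16: insert c.com -> 10.0.0.1 (expiry=39+2=41). clock=39
Op 17: tick 4 -> clock=43. purged={a.com,c.com}
Op 18: insert d.com -> 10.0.0.2 (expiry=43+4=47). clock=43
Op 19: insert c.com -> 10.0.0.1 (expiry=43+8=51). clock=43
Op 20: insert a.com -> 10.0.0.3 (expiry=43+8=51). clock=43
Op 21: tick 7 -> clock=50. purged={d.com}
Op 22: insert a.com -> 10.0.0.3 (expiry=50+8=58). clock=50
Op 23: tick 13 -> clock=63. purged={a.com,c.com}
Op 24: tick 15 -> clock=78.
Op 25: insert c.com -> 10.0.0.1 (expiry=78+12=90). clock=78
Op 26: tick 14 -> clock=92. purged={c.com}
lookup d.com: not in cache (expired or never inserted)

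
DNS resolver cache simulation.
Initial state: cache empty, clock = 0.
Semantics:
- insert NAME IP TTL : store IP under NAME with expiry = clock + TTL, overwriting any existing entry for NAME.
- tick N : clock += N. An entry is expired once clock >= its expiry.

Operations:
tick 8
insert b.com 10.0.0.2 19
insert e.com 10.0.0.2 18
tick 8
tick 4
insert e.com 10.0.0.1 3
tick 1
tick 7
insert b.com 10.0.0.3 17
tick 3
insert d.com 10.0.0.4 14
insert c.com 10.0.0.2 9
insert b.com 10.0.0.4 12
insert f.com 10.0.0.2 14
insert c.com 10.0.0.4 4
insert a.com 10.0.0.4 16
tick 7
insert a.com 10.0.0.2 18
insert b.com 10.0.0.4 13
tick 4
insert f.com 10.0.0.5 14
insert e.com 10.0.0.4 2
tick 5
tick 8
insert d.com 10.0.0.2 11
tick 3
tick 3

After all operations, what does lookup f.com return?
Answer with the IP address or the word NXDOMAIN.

Op 1: tick 8 -> clock=8.
Op 2: insert b.com -> 10.0.0.2 (expiry=8+19=27). clock=8
Op 3: insert e.com -> 10.0.0.2 (expiry=8+18=26). clock=8
Op 4: tick 8 -> clock=16.
Op 5: tick 4 -> clock=20.
Op 6: insert e.com -> 10.0.0.1 (expiry=20+3=23). clock=20
Op 7: tick 1 -> clock=21.
Op 8: tick 7 -> clock=28. purged={b.com,e.com}
Op 9: insert b.com -> 10.0.0.3 (expiry=28+17=45). clock=28
Op 10: tick 3 -> clock=31.
Op 11: insert d.com -> 10.0.0.4 (expiry=31+14=45). clock=31
Op 12: insert c.com -> 10.0.0.2 (expiry=31+9=40). clock=31
Op 13: insert b.com -> 10.0.0.4 (expiry=31+12=43). clock=31
Op 14: insert f.com -> 10.0.0.2 (expiry=31+14=45). clock=31
Op 15: insert c.com -> 10.0.0.4 (expiry=31+4=35). clock=31
Op 16: insert a.com -> 10.0.0.4 (expiry=31+16=47). clock=31
Op 17: tick 7 -> clock=38. purged={c.com}
Op 18: insert a.com -> 10.0.0.2 (expiry=38+18=56). clock=38
Op 19: insert b.com -> 10.0.0.4 (expiry=38+13=51). clock=38
Op 20: tick 4 -> clock=42.
Op 21: insert f.com -> 10.0.0.5 (expiry=42+14=56). clock=42
Op 22: insert e.com -> 10.0.0.4 (expiry=42+2=44). clock=42
Op 23: tick 5 -> clock=47. purged={d.com,e.com}
Op 24: tick 8 -> clock=55. purged={b.com}
Op 25: insert d.com -> 10.0.0.2 (expiry=55+11=66). clock=55
Op 26: tick 3 -> clock=58. purged={a.com,f.com}
Op 27: tick 3 -> clock=61.
lookup f.com: not in cache (expired or never inserted)

Answer: NXDOMAIN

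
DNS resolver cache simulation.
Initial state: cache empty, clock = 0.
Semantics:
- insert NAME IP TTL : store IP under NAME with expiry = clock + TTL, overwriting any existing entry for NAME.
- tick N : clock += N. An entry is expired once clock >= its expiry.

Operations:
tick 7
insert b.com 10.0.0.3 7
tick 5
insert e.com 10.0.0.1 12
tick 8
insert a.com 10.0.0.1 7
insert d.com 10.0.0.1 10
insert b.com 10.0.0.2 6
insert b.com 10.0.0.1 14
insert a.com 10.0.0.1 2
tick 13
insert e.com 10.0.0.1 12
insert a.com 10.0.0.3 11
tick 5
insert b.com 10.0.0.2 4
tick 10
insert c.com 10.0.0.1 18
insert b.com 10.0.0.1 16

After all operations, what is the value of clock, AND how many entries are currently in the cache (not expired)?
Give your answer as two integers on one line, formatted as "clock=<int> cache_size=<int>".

Answer: clock=48 cache_size=2

Derivation:
Op 1: tick 7 -> clock=7.
Op 2: insert b.com -> 10.0.0.3 (expiry=7+7=14). clock=7
Op 3: tick 5 -> clock=12.
Op 4: insert e.com -> 10.0.0.1 (expiry=12+12=24). clock=12
Op 5: tick 8 -> clock=20. purged={b.com}
Op 6: insert a.com -> 10.0.0.1 (expiry=20+7=27). clock=20
Op 7: insert d.com -> 10.0.0.1 (expiry=20+10=30). clock=20
Op 8: insert b.com -> 10.0.0.2 (expiry=20+6=26). clock=20
Op 9: insert b.com -> 10.0.0.1 (expiry=20+14=34). clock=20
Op 10: insert a.com -> 10.0.0.1 (expiry=20+2=22). clock=20
Op 11: tick 13 -> clock=33. purged={a.com,d.com,e.com}
Op 12: insert e.com -> 10.0.0.1 (expiry=33+12=45). clock=33
Op 13: insert a.com -> 10.0.0.3 (expiry=33+11=44). clock=33
Op 14: tick 5 -> clock=38. purged={b.com}
Op 15: insert b.com -> 10.0.0.2 (expiry=38+4=42). clock=38
Op 16: tick 10 -> clock=48. purged={a.com,b.com,e.com}
Op 17: insert c.com -> 10.0.0.1 (expiry=48+18=66). clock=48
Op 18: insert b.com -> 10.0.0.1 (expiry=48+16=64). clock=48
Final clock = 48
Final cache (unexpired): {b.com,c.com} -> size=2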